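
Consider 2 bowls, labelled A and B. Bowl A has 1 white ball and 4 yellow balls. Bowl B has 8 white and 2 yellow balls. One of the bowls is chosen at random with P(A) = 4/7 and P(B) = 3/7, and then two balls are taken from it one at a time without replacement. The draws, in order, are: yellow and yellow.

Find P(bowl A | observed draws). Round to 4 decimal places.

0.9730

The likelihood of the observed sequence under each hypothesis: P(data | bowl A) = (4/5)(3/4) = 3/5; P(data | bowl B) = (2/10)(1/9) = 1/45.
The prior-weighted likelihoods are 4/7 · 3/5 = 12/35, 3/7 · 1/45 = 1/105; these sum to 37/105.
So P(bowl A | data) = (12/35) / (37/105) = 36/37.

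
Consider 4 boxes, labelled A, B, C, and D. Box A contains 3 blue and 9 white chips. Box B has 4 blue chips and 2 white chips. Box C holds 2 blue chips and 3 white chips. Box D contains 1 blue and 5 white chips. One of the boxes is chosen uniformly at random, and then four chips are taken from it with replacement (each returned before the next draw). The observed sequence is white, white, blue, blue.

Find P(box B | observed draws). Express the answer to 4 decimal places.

0.3059

The likelihood of the observed sequence under each hypothesis: P(data | box A) = (9/12)(9/12)(3/12)(3/12) = 0.035156; P(data | box B) = (2/6)(2/6)(4/6)(4/6) = 0.049383; P(data | box C) = (3/5)(3/5)(2/5)(2/5) = 0.0576; P(data | box D) = (5/6)(5/6)(1/6)(1/6) = 0.01929.
The prior-weighted likelihoods are 1/4 · 0.035156 = 0.0087891, 1/4 · 0.049383 = 0.012346, 1/4 · 0.0576 = 0.0144, 1/4 · 0.01929 = 0.0048225; with total 0.040357.
Hence P(box B | data) = (0.012346) / (0.040357) = 0.30591.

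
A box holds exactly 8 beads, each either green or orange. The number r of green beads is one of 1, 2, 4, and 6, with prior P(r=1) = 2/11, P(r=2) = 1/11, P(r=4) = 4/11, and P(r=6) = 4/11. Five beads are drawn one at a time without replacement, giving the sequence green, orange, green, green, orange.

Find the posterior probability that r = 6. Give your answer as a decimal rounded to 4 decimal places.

Compute the likelihood of the observed sequence for each case: P(data | r = 1) = (1/8)(7/7)(0/6) = 0; P(data | r = 2) = (2/8)(6/7)(1/6)(0/5) = 0; P(data | r = 4) = (4/8)(4/7)(3/6)(2/5)(3/4) = 3/70; P(data | r = 6) = (6/8)(2/7)(5/6)(4/5)(1/4) = 1/28.
Weighting by the prior gives 2/11 · 0 = 0, 1/11 · 0 = 0, 4/11 · 3/70 = 6/385, 4/11 · 1/28 = 1/77; summing to 1/35.
Therefore the posterior P(r = 6 | data) = (1/77) / (1/35) = 5/11.

0.4545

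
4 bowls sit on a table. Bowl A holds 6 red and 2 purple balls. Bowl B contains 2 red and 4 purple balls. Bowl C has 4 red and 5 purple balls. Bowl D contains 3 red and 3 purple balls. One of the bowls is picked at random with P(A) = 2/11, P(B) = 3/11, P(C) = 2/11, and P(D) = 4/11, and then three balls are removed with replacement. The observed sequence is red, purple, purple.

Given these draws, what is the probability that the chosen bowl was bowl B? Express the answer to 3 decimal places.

0.339

Compute the likelihood of the observed sequence for each case: P(data | bowl A) = (6/8)(2/8)(2/8) = 0.046875; P(data | bowl B) = (2/6)(4/6)(4/6) = 0.14815; P(data | bowl C) = (4/9)(5/9)(5/9) = 0.13717; P(data | bowl D) = (3/6)(3/6)(3/6) = 0.125.
Multiplying each by its prior: 2/11 · 0.046875 = 0.0085227, 3/11 · 0.14815 = 0.040404, 2/11 · 0.13717 = 0.024941, 4/11 · 0.125 = 0.045455; these sum to 0.11932.
Hence P(bowl B | data) = (0.040404) / (0.11932) = 0.33861.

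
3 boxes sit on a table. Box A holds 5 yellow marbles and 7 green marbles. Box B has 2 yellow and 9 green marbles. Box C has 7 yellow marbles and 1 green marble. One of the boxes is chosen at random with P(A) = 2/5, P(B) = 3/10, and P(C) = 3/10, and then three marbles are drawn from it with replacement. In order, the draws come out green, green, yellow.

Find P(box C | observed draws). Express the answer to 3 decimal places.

Under each hypothesis, the probability of the observed sequence is: P(data | box A) = (7/12)(7/12)(5/12) = 0.14178; P(data | box B) = (9/11)(9/11)(2/11) = 0.12171; P(data | box C) = (1/8)(1/8)(7/8) = 0.013672.
Weighting by the prior gives 2/5 · 0.14178 = 0.056713, 3/10 · 0.12171 = 0.036514, 3/10 · 0.013672 = 0.0041016; with total 0.097328.
So P(box C | data) = (0.0041016) / (0.097328) = 0.042141.

0.042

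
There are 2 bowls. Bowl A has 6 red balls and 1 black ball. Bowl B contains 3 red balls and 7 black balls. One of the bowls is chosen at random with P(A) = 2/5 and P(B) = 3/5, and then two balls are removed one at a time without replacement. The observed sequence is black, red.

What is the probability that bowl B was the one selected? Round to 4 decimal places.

0.7101

Under each hypothesis, the probability of the observed sequence is: P(data | bowl A) = (1/7)(6/6) = 1/7; P(data | bowl B) = (7/10)(3/9) = 7/30.
Multiplying each by its prior: 2/5 · 1/7 = 2/35, 3/5 · 7/30 = 7/50; summing to 69/350.
Hence P(bowl B | data) = (7/50) / (69/350) = 49/69.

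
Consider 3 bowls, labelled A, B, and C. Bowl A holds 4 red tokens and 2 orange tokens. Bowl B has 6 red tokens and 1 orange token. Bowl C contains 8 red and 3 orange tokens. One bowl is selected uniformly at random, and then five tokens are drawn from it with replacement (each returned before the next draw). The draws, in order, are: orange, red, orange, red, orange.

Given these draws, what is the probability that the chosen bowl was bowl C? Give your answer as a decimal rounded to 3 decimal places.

0.366

The likelihood of the observed sequence under each hypothesis: P(data | bowl A) = (2/6)(4/6)(2/6)(4/6)(2/6) = 0.016461; P(data | bowl B) = (1/7)(6/7)(1/7)(6/7)(1/7) = 0.002142; P(data | bowl C) = (3/11)(8/11)(3/11)(8/11)(3/11) = 0.01073.
The prior-weighted likelihoods are 1/3 · 0.016461 = 0.005487, 1/3 · 0.002142 = 0.00071399, 1/3 · 0.01073 = 0.0035765; these sum to 0.0097775.
So P(bowl C | data) = (0.0035765) / (0.0097775) = 0.36579.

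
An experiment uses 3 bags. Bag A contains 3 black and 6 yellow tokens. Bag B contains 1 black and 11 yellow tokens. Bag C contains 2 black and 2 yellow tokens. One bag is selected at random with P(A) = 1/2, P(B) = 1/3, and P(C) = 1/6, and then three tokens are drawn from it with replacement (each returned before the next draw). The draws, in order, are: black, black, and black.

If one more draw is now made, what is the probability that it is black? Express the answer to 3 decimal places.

0.420

For each hypothesis, P(data | H) works out to: P(data | bag A) = (3/9)(3/9)(3/9) = 0.037037; P(data | bag B) = (1/12)(1/12)(1/12) = 0.0005787; P(data | bag C) = (2/4)(2/4)(2/4) = 0.125.
The prior-weighted likelihoods are 1/2 · 0.037037 = 0.018519, 1/3 · 0.0005787 = 0.0001929, 1/6 · 0.125 = 0.020833; summing to 0.039545.
Normalising, the posterior is P(bag A | data) = 0.46829, P(bag B | data) = 0.004878, P(bag C | data) = 0.52683.
So P(black next | data) = Σ P(black next | H) P(H | data) = (1/3)(0.46829) + (1/12)(0.004878) + (1/2)(0.52683) = 0.41992.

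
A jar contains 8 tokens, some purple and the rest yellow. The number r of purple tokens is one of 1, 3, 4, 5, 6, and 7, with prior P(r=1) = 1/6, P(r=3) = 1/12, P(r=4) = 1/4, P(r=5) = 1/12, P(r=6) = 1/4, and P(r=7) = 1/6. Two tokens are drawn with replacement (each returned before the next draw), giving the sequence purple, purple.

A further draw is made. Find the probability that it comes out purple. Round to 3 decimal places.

Under each hypothesis, the probability of the observed sequence is: P(data | r = 1) = (1/8)(1/8) = 1/64; P(data | r = 3) = (3/8)(3/8) = 9/64; P(data | r = 4) = (4/8)(4/8) = 1/4; P(data | r = 5) = (5/8)(5/8) = 25/64; P(data | r = 6) = (6/8)(6/8) = 9/16; P(data | r = 7) = (7/8)(7/8) = 49/64.
Weighting by the prior gives 1/6 · 1/64 = 1/384, 1/12 · 9/64 = 3/256, 1/4 · 1/4 = 1/16, 1/12 · 25/64 = 25/768, 1/4 · 9/16 = 9/64, 1/6 · 49/64 = 49/384; these sum to 145/384.
The posterior is then P(r = 1 | data) = 1/145, P(r = 3 | data) = 9/290, P(r = 4 | data) = 24/145, P(r = 5 | data) = 5/58, P(r = 6 | data) = 54/145, P(r = 7 | data) = 49/145.
So P(purple next | data) = Σ P(purple next | H) P(H | data) = (1/8)(1/145) + (3/8)(9/290) + (1/2)(24/145) + (5/8)(5/58) + (3/4)(54/145) + (7/8)(49/145) = 21/29.

0.724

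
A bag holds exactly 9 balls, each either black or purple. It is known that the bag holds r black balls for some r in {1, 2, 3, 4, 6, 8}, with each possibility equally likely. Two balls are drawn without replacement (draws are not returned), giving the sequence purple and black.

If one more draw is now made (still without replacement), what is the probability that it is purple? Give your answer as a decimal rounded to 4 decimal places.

0.5748

Compute the likelihood of the observed sequence for each case: P(data | r = 1) = (8/9)(1/8) = 1/9; P(data | r = 2) = (7/9)(2/8) = 7/36; P(data | r = 3) = (6/9)(3/8) = 1/4; P(data | r = 4) = (5/9)(4/8) = 5/18; P(data | r = 6) = (3/9)(6/8) = 1/4; P(data | r = 8) = (1/9)(8/8) = 1/9.
Multiplying each by its prior: 1/6 · 1/9 = 1/54, 1/6 · 7/36 = 7/216, 1/6 · 1/4 = 1/24, 1/6 · 5/18 = 5/108, 1/6 · 1/4 = 1/24, 1/6 · 1/9 = 1/54; these sum to 43/216.
Dividing through by the total gives posterior P(r = 1 | data) = 4/43, P(r = 2 | data) = 7/43, P(r = 3 | data) = 9/43, P(r = 4 | data) = 10/43, P(r = 6 | data) = 9/43, P(r = 8 | data) = 4/43.
So P(purple next | data) = Σ P(purple next | H) P(H | data) = (1)(4/43) + (6/7)(7/43) + (5/7)(9/43) + (4/7)(10/43) + (2/7)(9/43) + (0)(4/43) = 173/301.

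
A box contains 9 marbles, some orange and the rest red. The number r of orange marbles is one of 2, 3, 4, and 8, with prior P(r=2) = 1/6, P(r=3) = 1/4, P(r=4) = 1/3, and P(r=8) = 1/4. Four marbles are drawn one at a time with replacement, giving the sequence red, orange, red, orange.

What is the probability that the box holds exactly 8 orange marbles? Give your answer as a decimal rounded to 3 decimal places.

The likelihood of the observed sequence under each hypothesis: P(data | r = 2) = (7/9)(2/9)(7/9)(2/9) = 0.029873; P(data | r = 3) = (6/9)(3/9)(6/9)(3/9) = 0.049383; P(data | r = 4) = (5/9)(4/9)(5/9)(4/9) = 0.060966; P(data | r = 8) = (1/9)(8/9)(1/9)(8/9) = 0.0097546.
The prior-weighted likelihoods are 1/6 · 0.029873 = 0.0049789, 1/4 · 0.049383 = 0.012346, 1/3 · 0.060966 = 0.020322, 1/4 · 0.0097546 = 0.0024387; summing to 0.040085.
By Bayes' rule, P(r = 8 | data) = (0.0024387) / (0.040085) = 0.060837.

0.061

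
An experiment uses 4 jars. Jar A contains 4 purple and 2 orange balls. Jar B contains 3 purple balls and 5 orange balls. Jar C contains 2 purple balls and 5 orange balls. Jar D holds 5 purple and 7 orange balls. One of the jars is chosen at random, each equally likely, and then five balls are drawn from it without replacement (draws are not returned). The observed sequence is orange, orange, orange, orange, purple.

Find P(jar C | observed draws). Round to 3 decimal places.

Compute the likelihood of the observed sequence for each case: P(data | jar A) = (2/6)(1/5)(0/4) = 0; P(data | jar B) = (5/8)(4/7)(3/6)(2/5)(3/4) = 0.053571; P(data | jar C) = (5/7)(4/6)(3/5)(2/4)(2/3) = 0.095238; P(data | jar D) = (7/12)(6/11)(5/10)(4/9)(5/8) = 0.044192.
The prior-weighted likelihoods are 1/4 · 0 = 0, 1/4 · 0.053571 = 0.013393, 1/4 · 0.095238 = 0.02381, 1/4 · 0.044192 = 0.011048; summing to 0.04825.
So P(jar C | data) = (0.02381) / (0.04825) = 0.49346.

0.493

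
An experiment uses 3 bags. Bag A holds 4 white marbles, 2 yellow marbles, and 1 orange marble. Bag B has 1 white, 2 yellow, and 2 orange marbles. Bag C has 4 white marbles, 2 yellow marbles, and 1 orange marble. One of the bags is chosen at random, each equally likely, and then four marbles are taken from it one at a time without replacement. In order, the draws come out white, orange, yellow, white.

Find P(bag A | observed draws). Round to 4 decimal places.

The likelihood of the observed sequence under each hypothesis: P(data | bag A) = (4/7)(1/6)(2/5)(3/4) = 1/35; P(data | bag B) = (1/5)(2/4)(2/3)(0/2) = 0; P(data | bag C) = (4/7)(1/6)(2/5)(3/4) = 1/35.
Weighting by the prior gives 1/3 · 1/35 = 1/105, 1/3 · 0 = 0, 1/3 · 1/35 = 1/105; these sum to 2/105.
So P(bag A | data) = (1/105) / (2/105) = 1/2.

0.5000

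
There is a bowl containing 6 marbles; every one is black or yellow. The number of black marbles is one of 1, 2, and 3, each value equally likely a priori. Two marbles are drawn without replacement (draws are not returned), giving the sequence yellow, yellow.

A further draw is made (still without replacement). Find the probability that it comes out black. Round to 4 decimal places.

Under each hypothesis, the probability of the observed sequence is: P(data | r = 1) = (5/6)(4/5) = 2/3; P(data | r = 2) = (4/6)(3/5) = 2/5; P(data | r = 3) = (3/6)(2/5) = 1/5.
Weighting by the prior gives 1/3 · 2/3 = 2/9, 1/3 · 2/5 = 2/15, 1/3 · 1/5 = 1/15; with total 19/45.
The posterior is then P(r = 1 | data) = 10/19, P(r = 2 | data) = 6/19, P(r = 3 | data) = 3/19.
Averaging over the posterior, P(black next | data) = (1/4)(10/19) + (1/2)(6/19) + (3/4)(3/19) = 31/76.

0.4079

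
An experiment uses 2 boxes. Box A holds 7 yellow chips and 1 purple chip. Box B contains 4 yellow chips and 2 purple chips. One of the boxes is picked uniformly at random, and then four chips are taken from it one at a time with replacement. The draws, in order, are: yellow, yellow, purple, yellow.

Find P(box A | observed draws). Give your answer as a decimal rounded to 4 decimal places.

Compute the likelihood of the observed sequence for each case: P(data | box A) = (7/8)(7/8)(1/8)(7/8) = 0.08374; P(data | box B) = (4/6)(4/6)(2/6)(4/6) = 0.098765.
The prior-weighted likelihoods are 1/2 · 0.08374 = 0.04187, 1/2 · 0.098765 = 0.049383; summing to 0.091253.
So P(box A | data) = (0.04187) / (0.091253) = 0.45884.

0.4588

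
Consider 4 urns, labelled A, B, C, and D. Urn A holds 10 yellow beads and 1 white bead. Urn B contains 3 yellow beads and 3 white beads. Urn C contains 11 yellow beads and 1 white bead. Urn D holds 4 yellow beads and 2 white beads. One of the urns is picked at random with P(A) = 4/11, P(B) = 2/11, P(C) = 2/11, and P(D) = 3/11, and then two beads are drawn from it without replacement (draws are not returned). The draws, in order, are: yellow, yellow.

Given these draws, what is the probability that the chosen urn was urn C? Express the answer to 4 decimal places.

0.2549

Compute the likelihood of the observed sequence for each case: P(data | urn A) = (10/11)(9/10) = 0.81818; P(data | urn B) = (3/6)(2/5) = 0.2; P(data | urn C) = (11/12)(10/11) = 0.83333; P(data | urn D) = (4/6)(3/5) = 0.4.
The prior-weighted likelihoods are 4/11 · 0.81818 = 0.29752, 2/11 · 0.2 = 0.036364, 2/11 · 0.83333 = 0.15152, 3/11 · 0.4 = 0.10909; these sum to 0.59449.
So P(urn C | data) = (0.15152) / (0.59449) = 0.25487.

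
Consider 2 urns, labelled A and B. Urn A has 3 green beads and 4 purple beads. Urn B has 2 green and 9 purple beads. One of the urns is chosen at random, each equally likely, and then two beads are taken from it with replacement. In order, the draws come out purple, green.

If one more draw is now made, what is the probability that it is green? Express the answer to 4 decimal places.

0.3353

Compute the likelihood of the observed sequence for each case: P(data | urn A) = (4/7)(3/7) = 0.2449; P(data | urn B) = (9/11)(2/11) = 0.14876.
Weighting by the prior gives 1/2 · 0.2449 = 0.12245, 1/2 · 0.14876 = 0.07438; with total 0.19683.
Normalising, the posterior is P(urn A | data) = 0.62211, P(urn B | data) = 0.37789.
So P(green next | data) = Σ P(green next | H) P(H | data) = (3/7)(0.62211) + (2/11)(0.37789) = 0.33533.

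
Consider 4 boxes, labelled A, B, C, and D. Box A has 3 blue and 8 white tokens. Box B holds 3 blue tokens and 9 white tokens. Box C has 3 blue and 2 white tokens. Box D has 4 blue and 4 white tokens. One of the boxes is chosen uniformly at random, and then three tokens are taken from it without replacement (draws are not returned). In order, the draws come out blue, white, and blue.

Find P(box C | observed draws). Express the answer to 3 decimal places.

Compute the likelihood of the observed sequence for each case: P(data | box A) = (3/11)(8/10)(2/9) = 0.048485; P(data | box B) = (3/12)(9/11)(2/10) = 0.040909; P(data | box C) = (3/5)(2/4)(2/3) = 0.2; P(data | box D) = (4/8)(4/7)(3/6) = 0.14286.
Multiplying each by its prior: 1/4 · 0.048485 = 0.012121, 1/4 · 0.040909 = 0.010227, 1/4 · 0.2 = 0.05, 1/4 · 0.14286 = 0.035714; with total 0.10806.
Hence P(box C | data) = (0.05) / (0.10806) = 0.46269.

0.463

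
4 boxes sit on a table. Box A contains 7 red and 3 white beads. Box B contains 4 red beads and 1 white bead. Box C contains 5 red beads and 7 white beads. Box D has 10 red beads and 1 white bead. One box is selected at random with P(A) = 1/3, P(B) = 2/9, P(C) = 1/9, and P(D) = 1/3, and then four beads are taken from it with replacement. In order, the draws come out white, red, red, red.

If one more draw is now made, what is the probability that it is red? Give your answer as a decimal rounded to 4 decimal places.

0.7675

Compute the likelihood of the observed sequence for each case: P(data | box A) = (3/10)(7/10)(7/10)(7/10) = 0.1029; P(data | box B) = (1/5)(4/5)(4/5)(4/5) = 0.1024; P(data | box C) = (7/12)(5/12)(5/12)(5/12) = 0.042197; P(data | box D) = (1/11)(10/11)(10/11)(10/11) = 0.068301.
Multiplying each by its prior: 1/3 · 0.1029 = 0.0343, 2/9 · 0.1024 = 0.022756, 1/9 · 0.042197 = 0.0046886, 1/3 · 0.068301 = 0.022767; these sum to 0.084511.
Normalising, the posterior is P(box A | data) = 0.40586, P(box B | data) = 0.26926, P(box C | data) = 0.055479, P(box D | data) = 0.2694.
So P(red next | data) = Σ P(red next | H) P(H | data) = (7/10)(0.40586) + (4/5)(0.26926) + (5/12)(0.055479) + (10/11)(0.2694) = 0.76754.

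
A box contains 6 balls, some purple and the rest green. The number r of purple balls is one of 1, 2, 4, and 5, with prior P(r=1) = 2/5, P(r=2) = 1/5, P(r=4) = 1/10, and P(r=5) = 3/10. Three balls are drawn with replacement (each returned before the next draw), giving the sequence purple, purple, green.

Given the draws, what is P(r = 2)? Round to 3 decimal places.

The likelihood of the observed sequence under each hypothesis: P(data | r = 1) = (1/6)(1/6)(5/6) = 5/216; P(data | r = 2) = (2/6)(2/6)(4/6) = 2/27; P(data | r = 4) = (4/6)(4/6)(2/6) = 4/27; P(data | r = 5) = (5/6)(5/6)(1/6) = 25/216.
The prior-weighted likelihoods are 2/5 · 5/216 = 1/108, 1/5 · 2/27 = 2/135, 1/10 · 4/27 = 2/135, 3/10 · 25/216 = 5/144; these sum to 53/720.
By Bayes' rule, P(r = 2 | data) = (2/135) / (53/720) = 32/159.

0.201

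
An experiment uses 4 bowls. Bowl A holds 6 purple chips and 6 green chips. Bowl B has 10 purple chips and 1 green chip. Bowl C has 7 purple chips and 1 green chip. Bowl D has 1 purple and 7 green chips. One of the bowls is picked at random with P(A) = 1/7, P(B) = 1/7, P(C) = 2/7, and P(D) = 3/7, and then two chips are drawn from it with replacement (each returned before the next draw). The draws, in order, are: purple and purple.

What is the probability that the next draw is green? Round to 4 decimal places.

0.1629

Compute the likelihood of the observed sequence for each case: P(data | bowl A) = (6/12)(6/12) = 0.25; P(data | bowl B) = (10/11)(10/11) = 0.82645; P(data | bowl C) = (7/8)(7/8) = 0.76562; P(data | bowl D) = (1/8)(1/8) = 0.015625.
The prior-weighted likelihoods are 1/7 · 0.25 = 0.035714, 1/7 · 0.82645 = 0.11806, 2/7 · 0.76562 = 0.21875, 3/7 · 0.015625 = 0.0066964; with total 0.37922.
The posterior is then P(bowl A | data) = 0.094177, P(bowl B | data) = 0.31133, P(bowl C | data) = 0.57684, P(bowl D | data) = 0.017658.
The predictive probability is P(green next | data) = (1/2)(0.094177) + (1/11)(0.31133) + (1/8)(0.57684) + (7/8)(0.017658) = 0.16295.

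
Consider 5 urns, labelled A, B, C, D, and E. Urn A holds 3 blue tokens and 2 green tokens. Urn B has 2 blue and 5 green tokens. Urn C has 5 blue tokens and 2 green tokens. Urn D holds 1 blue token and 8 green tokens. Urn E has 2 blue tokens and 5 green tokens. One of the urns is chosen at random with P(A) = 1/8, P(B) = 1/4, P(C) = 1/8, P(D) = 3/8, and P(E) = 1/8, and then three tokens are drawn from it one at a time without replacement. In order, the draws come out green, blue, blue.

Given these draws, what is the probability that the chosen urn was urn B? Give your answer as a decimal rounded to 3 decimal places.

0.179

Under each hypothesis, the probability of the observed sequence is: P(data | urn A) = (2/5)(3/4)(2/3) = 1/5; P(data | urn B) = (5/7)(2/6)(1/5) = 1/21; P(data | urn C) = (2/7)(5/6)(4/5) = 4/21; P(data | urn D) = (8/9)(1/8)(0/7) = 0; P(data | urn E) = (5/7)(2/6)(1/5) = 1/21.
Weighting by the prior gives 1/8 · 1/5 = 1/40, 1/4 · 1/21 = 1/84, 1/8 · 4/21 = 1/42, 3/8 · 0 = 0, 1/8 · 1/21 = 1/168; with total 1/15.
So P(urn B | data) = (1/84) / (1/15) = 5/28.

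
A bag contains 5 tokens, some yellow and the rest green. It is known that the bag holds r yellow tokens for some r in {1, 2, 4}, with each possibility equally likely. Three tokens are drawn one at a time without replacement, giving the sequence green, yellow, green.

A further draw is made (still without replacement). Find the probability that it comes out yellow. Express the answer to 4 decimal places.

0.2500

Under each hypothesis, the probability of the observed sequence is: P(data | r = 1) = (4/5)(1/4)(3/3) = 1/5; P(data | r = 2) = (3/5)(2/4)(2/3) = 1/5; P(data | r = 4) = (1/5)(4/4)(0/3) = 0.
Multiplying each by its prior: 1/3 · 1/5 = 1/15, 1/3 · 1/5 = 1/15, 1/3 · 0 = 0; summing to 2/15.
Dividing through by the total gives posterior P(r = 1 | data) = 1/2, P(r = 2 | data) = 1/2, P(r = 4 | data) = 0.
The predictive probability is P(yellow next | data) = (0)(1/2) + (1/2)(1/2) = 1/4.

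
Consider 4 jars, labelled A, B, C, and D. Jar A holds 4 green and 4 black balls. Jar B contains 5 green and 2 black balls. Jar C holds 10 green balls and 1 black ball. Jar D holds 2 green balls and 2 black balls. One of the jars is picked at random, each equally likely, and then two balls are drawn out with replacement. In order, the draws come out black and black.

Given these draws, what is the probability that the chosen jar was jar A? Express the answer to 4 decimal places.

0.4238

The likelihood of the observed sequence under each hypothesis: P(data | jar A) = (4/8)(4/8) = 0.25; P(data | jar B) = (2/7)(2/7) = 0.081633; P(data | jar C) = (1/11)(1/11) = 0.0082645; P(data | jar D) = (2/4)(2/4) = 0.25.
The prior-weighted likelihoods are 1/4 · 0.25 = 0.0625, 1/4 · 0.081633 = 0.020408, 1/4 · 0.0082645 = 0.0020661, 1/4 · 0.25 = 0.0625; with total 0.14747.
Therefore the posterior P(jar A | data) = (0.0625) / (0.14747) = 0.4238.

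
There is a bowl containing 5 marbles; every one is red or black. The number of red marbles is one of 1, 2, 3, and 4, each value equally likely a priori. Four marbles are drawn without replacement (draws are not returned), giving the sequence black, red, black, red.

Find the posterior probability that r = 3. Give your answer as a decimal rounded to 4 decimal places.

0.5000

Under each hypothesis, the probability of the observed sequence is: P(data | r = 1) = (4/5)(1/4)(3/3)(0/2) = 0; P(data | r = 2) = (3/5)(2/4)(2/3)(1/2) = 1/10; P(data | r = 3) = (2/5)(3/4)(1/3)(2/2) = 1/10; P(data | r = 4) = (1/5)(4/4)(0/3) = 0.
The prior-weighted likelihoods are 1/4 · 0 = 0, 1/4 · 1/10 = 1/40, 1/4 · 1/10 = 1/40, 1/4 · 0 = 0; summing to 1/20.
So P(r = 3 | data) = (1/40) / (1/20) = 1/2.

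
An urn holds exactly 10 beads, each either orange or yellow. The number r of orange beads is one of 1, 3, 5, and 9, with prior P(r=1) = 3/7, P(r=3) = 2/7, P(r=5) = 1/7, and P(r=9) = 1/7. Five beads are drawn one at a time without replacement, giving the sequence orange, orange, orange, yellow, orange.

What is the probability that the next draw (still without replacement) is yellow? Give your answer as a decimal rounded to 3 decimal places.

0.132

The likelihood of the observed sequence under each hypothesis: P(data | r = 1) = (1/10)(0/9) = 0; P(data | r = 3) = (3/10)(2/9)(1/8)(7/7)(0/6) = 0; P(data | r = 5) = (5/10)(4/9)(3/8)(5/7)(2/6) = 0.019841; P(data | r = 9) = (9/10)(8/9)(7/8)(1/7)(6/6) = 0.1.
Weighting by the prior gives 3/7 · 0 = 0, 2/7 · 0 = 0, 1/7 · 0.019841 = 0.0028345, 1/7 · 0.1 = 0.014286; with total 0.01712.
The posterior is then P(r = 1 | data) = 0, P(r = 3 | data) = 0, P(r = 5 | data) = 0.16556, P(r = 9 | data) = 0.83444.
Averaging over the posterior, P(yellow next | data) = (4/5)(0.16556) + (0)(0.83444) = 0.13245.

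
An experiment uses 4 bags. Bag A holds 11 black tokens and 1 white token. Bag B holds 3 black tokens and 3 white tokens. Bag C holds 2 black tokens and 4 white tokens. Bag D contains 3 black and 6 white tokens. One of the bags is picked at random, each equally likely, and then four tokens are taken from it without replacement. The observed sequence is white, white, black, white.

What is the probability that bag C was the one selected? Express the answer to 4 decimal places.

0.4409

The likelihood of the observed sequence under each hypothesis: P(data | bag A) = (1/12)(0/11) = 0; P(data | bag B) = (3/6)(2/5)(3/4)(1/3) = 0.05; P(data | bag C) = (4/6)(3/5)(2/4)(2/3) = 0.13333; P(data | bag D) = (6/9)(5/8)(3/7)(4/6) = 0.11905.
Multiplying each by its prior: 1/4 · 0 = 0, 1/4 · 0.05 = 0.0125, 1/4 · 0.13333 = 0.033333, 1/4 · 0.11905 = 0.029762; these sum to 0.075595.
Hence P(bag C | data) = (0.033333) / (0.075595) = 0.44094.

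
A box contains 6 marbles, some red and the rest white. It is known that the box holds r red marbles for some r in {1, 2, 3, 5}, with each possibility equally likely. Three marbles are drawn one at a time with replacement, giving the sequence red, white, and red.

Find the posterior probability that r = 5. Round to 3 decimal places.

0.342

Compute the likelihood of the observed sequence for each case: P(data | r = 1) = (1/6)(5/6)(1/6) = 5/216; P(data | r = 2) = (2/6)(4/6)(2/6) = 2/27; P(data | r = 3) = (3/6)(3/6)(3/6) = 1/8; P(data | r = 5) = (5/6)(1/6)(5/6) = 25/216.
Multiplying each by its prior: 1/4 · 5/216 = 5/864, 1/4 · 2/27 = 1/54, 1/4 · 1/8 = 1/32, 1/4 · 25/216 = 25/864; these sum to 73/864.
So P(r = 5 | data) = (25/864) / (73/864) = 25/73.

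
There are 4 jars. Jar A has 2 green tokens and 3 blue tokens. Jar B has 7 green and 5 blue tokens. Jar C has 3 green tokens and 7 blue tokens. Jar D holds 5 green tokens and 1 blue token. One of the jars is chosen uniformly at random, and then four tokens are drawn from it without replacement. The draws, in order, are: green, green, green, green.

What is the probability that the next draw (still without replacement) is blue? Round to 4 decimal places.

0.5219

Under each hypothesis, the probability of the observed sequence is: P(data | jar A) = (2/5)(1/4)(0/3) = 0; P(data | jar B) = (7/12)(6/11)(5/10)(4/9) = 7/99; P(data | jar C) = (3/10)(2/9)(1/8)(0/7) = 0; P(data | jar D) = (5/6)(4/5)(3/4)(2/3) = 1/3.
The prior-weighted likelihoods are 1/4 · 0 = 0, 1/4 · 7/99 = 7/396, 1/4 · 0 = 0, 1/4 · 1/3 = 1/12; these sum to 10/99.
Dividing through by the total gives posterior P(jar A | data) = 0, P(jar B | data) = 7/40, P(jar C | data) = 0, P(jar D | data) = 33/40.
Averaging over the posterior, P(blue next | data) = (5/8)(7/40) + (1/2)(33/40) = 167/320.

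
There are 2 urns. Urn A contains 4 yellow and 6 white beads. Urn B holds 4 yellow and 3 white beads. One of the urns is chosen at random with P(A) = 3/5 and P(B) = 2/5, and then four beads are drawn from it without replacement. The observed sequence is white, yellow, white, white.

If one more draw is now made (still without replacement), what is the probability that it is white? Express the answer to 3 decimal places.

The likelihood of the observed sequence under each hypothesis: P(data | urn A) = (6/10)(4/9)(5/8)(4/7) = 2/21; P(data | urn B) = (3/7)(4/6)(2/5)(1/4) = 1/35.
Weighting by the prior gives 3/5 · 2/21 = 2/35, 2/5 · 1/35 = 2/175; these sum to 12/175.
Dividing through by the total gives posterior P(urn A | data) = 5/6, P(urn B | data) = 1/6.
Averaging over the posterior, P(white next | data) = (1/2)(5/6) + (0)(1/6) = 5/12.

0.417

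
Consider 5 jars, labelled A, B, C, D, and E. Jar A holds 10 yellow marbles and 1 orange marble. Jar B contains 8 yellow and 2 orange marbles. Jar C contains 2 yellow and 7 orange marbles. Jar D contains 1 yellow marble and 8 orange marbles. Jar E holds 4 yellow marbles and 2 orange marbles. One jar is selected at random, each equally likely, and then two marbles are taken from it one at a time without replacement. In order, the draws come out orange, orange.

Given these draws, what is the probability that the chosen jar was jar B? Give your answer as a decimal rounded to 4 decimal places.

0.0153

The likelihood of the observed sequence under each hypothesis: P(data | jar A) = (1/11)(0/10) = 0; P(data | jar B) = (2/10)(1/9) = 1/45; P(data | jar C) = (7/9)(6/8) = 7/12; P(data | jar D) = (8/9)(7/8) = 7/9; P(data | jar E) = (2/6)(1/5) = 1/15.
Multiplying each by its prior: 1/5 · 0 = 0, 1/5 · 1/45 = 1/225, 1/5 · 7/12 = 7/60, 1/5 · 7/9 = 7/45, 1/5 · 1/15 = 1/75; these sum to 29/100.
Therefore the posterior P(jar B | data) = (1/225) / (29/100) = 4/261.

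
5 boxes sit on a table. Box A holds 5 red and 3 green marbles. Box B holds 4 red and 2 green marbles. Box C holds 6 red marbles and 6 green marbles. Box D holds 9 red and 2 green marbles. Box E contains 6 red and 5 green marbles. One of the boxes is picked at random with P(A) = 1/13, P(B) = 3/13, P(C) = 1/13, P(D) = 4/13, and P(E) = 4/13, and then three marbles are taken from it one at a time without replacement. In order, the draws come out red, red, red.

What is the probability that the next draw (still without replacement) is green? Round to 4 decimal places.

0.4070

The likelihood of the observed sequence under each hypothesis: P(data | box A) = (5/8)(4/7)(3/6) = 5/28; P(data | box B) = (4/6)(3/5)(2/4) = 1/5; P(data | box C) = (6/12)(5/11)(4/10) = 1/11; P(data | box D) = (9/11)(8/10)(7/9) = 28/55; P(data | box E) = (6/11)(5/10)(4/9) = 4/33.
The prior-weighted likelihoods are 1/13 · 5/28 = 5/364, 3/13 · 1/5 = 3/65, 1/13 · 1/11 = 1/143, 4/13 · 28/55 = 112/715, 4/13 · 4/33 = 16/429; these sum to 241/924.
Dividing through by the total gives posterior P(box A | data) = 0.052665, P(box B | data) = 0.17695, P(box C | data) = 0.026811, P(box D | data) = 0.60057, P(box E | data) = 0.14299.
Averaging over the posterior, P(green next | data) = (3/5)(0.052665) + (2/3)(0.17695) + (2/3)(0.026811) + (1/4)(0.60057) + (5/8)(0.14299) = 0.40696.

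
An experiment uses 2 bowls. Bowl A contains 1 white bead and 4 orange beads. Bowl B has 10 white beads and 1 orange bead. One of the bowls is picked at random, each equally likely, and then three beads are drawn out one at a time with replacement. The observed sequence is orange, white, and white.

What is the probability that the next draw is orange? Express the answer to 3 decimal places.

0.303

The likelihood of the observed sequence under each hypothesis: P(data | bowl A) = (4/5)(1/5)(1/5) = 0.032; P(data | bowl B) = (1/11)(10/11)(10/11) = 0.075131.
Multiplying each by its prior: 1/2 · 0.032 = 0.016, 1/2 · 0.075131 = 0.037566; summing to 0.053566.
Dividing through by the total gives posterior P(bowl A | data) = 0.2987, P(bowl B | data) = 0.7013.
Averaging over the posterior, P(orange next | data) = (4/5)(0.2987) + (1/11)(0.7013) = 0.30271.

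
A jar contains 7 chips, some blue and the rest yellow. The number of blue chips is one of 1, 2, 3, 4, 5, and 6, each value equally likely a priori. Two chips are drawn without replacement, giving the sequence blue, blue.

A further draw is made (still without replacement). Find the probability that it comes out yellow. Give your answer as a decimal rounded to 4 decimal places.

0.4000

Under each hypothesis, the probability of the observed sequence is: P(data | r = 1) = (1/7)(0/6) = 0; P(data | r = 2) = (2/7)(1/6) = 1/21; P(data | r = 3) = (3/7)(2/6) = 1/7; P(data | r = 4) = (4/7)(3/6) = 2/7; P(data | r = 5) = (5/7)(4/6) = 10/21; P(data | r = 6) = (6/7)(5/6) = 5/7.
The prior-weighted likelihoods are 1/6 · 0 = 0, 1/6 · 1/21 = 1/126, 1/6 · 1/7 = 1/42, 1/6 · 2/7 = 1/21, 1/6 · 10/21 = 5/63, 1/6 · 5/7 = 5/42; summing to 5/18.
The posterior is then P(r = 1 | data) = 0, P(r = 2 | data) = 1/35, P(r = 3 | data) = 3/35, P(r = 4 | data) = 6/35, P(r = 5 | data) = 2/7, P(r = 6 | data) = 3/7.
So P(yellow next | data) = Σ P(yellow next | H) P(H | data) = (1)(1/35) + (4/5)(3/35) + (3/5)(6/35) + (2/5)(2/7) + (1/5)(3/7) = 2/5.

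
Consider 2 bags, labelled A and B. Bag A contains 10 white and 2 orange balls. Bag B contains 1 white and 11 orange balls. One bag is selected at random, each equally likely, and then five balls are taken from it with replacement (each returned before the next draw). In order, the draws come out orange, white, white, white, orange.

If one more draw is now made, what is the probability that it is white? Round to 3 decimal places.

0.811

The likelihood of the observed sequence under each hypothesis: P(data | bag A) = (2/12)(10/12)(10/12)(10/12)(2/12) = 0.016075; P(data | bag B) = (11/12)(1/12)(1/12)(1/12)(11/12) = 0.00048627.
Weighting by the prior gives 1/2 · 0.016075 = 0.0080376, 1/2 · 0.00048627 = 0.00024314; summing to 0.0082807.
The posterior is then P(bag A | data) = 0.97064, P(bag B | data) = 0.029362.
So P(white next | data) = Σ P(white next | H) P(H | data) = (5/6)(0.97064) + (1/12)(0.029362) = 0.81131.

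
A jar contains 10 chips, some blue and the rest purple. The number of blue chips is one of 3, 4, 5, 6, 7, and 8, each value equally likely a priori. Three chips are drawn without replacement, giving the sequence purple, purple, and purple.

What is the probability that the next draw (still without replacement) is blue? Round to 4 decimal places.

Under each hypothesis, the probability of the observed sequence is: P(data | r = 3) = (7/10)(6/9)(5/8) = 7/24; P(data | r = 4) = (6/10)(5/9)(4/8) = 1/6; P(data | r = 5) = (5/10)(4/9)(3/8) = 1/12; P(data | r = 6) = (4/10)(3/9)(2/8) = 1/30; P(data | r = 7) = (3/10)(2/9)(1/8) = 1/120; P(data | r = 8) = (2/10)(1/9)(0/8) = 0.
The prior-weighted likelihoods are 1/6 · 7/24 = 7/144, 1/6 · 1/6 = 1/36, 1/6 · 1/12 = 1/72, 1/6 · 1/30 = 1/180, 1/6 · 1/120 = 1/720, 1/6 · 0 = 0; these sum to 7/72.
Dividing through by the total gives posterior P(r = 3 | data) = 1/2, P(r = 4 | data) = 2/7, P(r = 5 | data) = 1/7, P(r = 6 | data) = 2/35, P(r = 7 | data) = 1/70, P(r = 8 | data) = 0.
Averaging over the posterior, P(blue next | data) = (3/7)(1/2) + (4/7)(2/7) + (5/7)(1/7) + (6/7)(2/35) + (1)(1/70) = 19/35.

0.5429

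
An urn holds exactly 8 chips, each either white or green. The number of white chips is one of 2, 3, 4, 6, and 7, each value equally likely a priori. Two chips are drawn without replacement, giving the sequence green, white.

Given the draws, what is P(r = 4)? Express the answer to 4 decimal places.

0.2581

For each hypothesis, P(data | H) works out to: P(data | r = 2) = (6/8)(2/7) = 3/14; P(data | r = 3) = (5/8)(3/7) = 15/56; P(data | r = 4) = (4/8)(4/7) = 2/7; P(data | r = 6) = (2/8)(6/7) = 3/14; P(data | r = 7) = (1/8)(7/7) = 1/8.
The prior-weighted likelihoods are 1/5 · 3/14 = 3/70, 1/5 · 15/56 = 3/56, 1/5 · 2/7 = 2/35, 1/5 · 3/14 = 3/70, 1/5 · 1/8 = 1/40; with total 31/140.
Therefore the posterior P(r = 4 | data) = (2/35) / (31/140) = 8/31.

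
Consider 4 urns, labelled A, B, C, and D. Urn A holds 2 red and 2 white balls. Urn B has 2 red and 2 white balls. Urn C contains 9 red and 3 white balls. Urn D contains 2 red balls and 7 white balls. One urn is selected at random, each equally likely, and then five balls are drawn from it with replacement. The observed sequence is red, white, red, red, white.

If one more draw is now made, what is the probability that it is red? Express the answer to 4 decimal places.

For each hypothesis, P(data | H) works out to: P(data | urn A) = (2/4)(2/4)(2/4)(2/4)(2/4) = 0.03125; P(data | urn B) = (2/4)(2/4)(2/4)(2/4)(2/4) = 0.03125; P(data | urn C) = (9/12)(3/12)(9/12)(9/12)(3/12) = 0.026367; P(data | urn D) = (2/9)(7/9)(2/9)(2/9)(7/9) = 0.0066386.
Multiplying each by its prior: 1/4 · 0.03125 = 0.0078125, 1/4 · 0.03125 = 0.0078125, 1/4 · 0.026367 = 0.0065918, 1/4 · 0.0066386 = 0.0016596; these sum to 0.023876.
The posterior is then P(urn A | data) = 0.32721, P(urn B | data) = 0.32721, P(urn C | data) = 0.27608, P(urn D | data) = 0.069509.
Averaging over the posterior, P(red next | data) = (1/2)(0.32721) + (1/2)(0.32721) + (3/4)(0.27608) + (2/9)(0.069509) = 0.54971.

0.5497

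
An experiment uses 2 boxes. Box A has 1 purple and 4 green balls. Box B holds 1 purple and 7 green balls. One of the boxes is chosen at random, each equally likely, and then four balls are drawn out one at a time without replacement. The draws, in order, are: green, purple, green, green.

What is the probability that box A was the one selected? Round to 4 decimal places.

Under each hypothesis, the probability of the observed sequence is: P(data | box A) = (4/5)(1/4)(3/3)(2/2) = 1/5; P(data | box B) = (7/8)(1/7)(6/6)(5/5) = 1/8.
Multiplying each by its prior: 1/2 · 1/5 = 1/10, 1/2 · 1/8 = 1/16; summing to 13/80.
So P(box A | data) = (1/10) / (13/80) = 8/13.

0.6154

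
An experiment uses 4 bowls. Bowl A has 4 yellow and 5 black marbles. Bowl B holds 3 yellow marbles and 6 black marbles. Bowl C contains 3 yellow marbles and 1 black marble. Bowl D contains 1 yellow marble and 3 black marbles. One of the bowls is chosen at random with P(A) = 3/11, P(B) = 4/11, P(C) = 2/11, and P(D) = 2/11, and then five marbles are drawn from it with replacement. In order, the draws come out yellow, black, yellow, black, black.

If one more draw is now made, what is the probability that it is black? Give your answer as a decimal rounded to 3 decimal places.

0.620

The likelihood of the observed sequence under each hypothesis: P(data | bowl A) = (4/9)(5/9)(4/9)(5/9)(5/9) = 0.03387; P(data | bowl B) = (3/9)(6/9)(3/9)(6/9)(6/9) = 0.032922; P(data | bowl C) = (3/4)(1/4)(3/4)(1/4)(1/4) = 0.0087891; P(data | bowl D) = (1/4)(3/4)(1/4)(3/4)(3/4) = 0.026367.
The prior-weighted likelihoods are 3/11 · 0.03387 = 0.0092373, 4/11 · 0.032922 = 0.011972, 2/11 · 0.0087891 = 0.001598, 2/11 · 0.026367 = 0.004794; summing to 0.027601.
The posterior is then P(bowl A | data) = 0.33467, P(bowl B | data) = 0.43374, P(bowl C | data) = 0.057897, P(bowl D | data) = 0.17369.
The predictive probability is P(black next | data) = (5/9)(0.33467) + (2/3)(0.43374) + (1/4)(0.057897) + (3/4)(0.17369) = 0.61983.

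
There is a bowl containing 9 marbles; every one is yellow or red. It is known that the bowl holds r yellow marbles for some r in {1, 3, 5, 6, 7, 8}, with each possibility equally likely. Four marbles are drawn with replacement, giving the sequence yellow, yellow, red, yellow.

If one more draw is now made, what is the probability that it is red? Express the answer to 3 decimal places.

Under each hypothesis, the probability of the observed sequence is: P(data | r = 1) = (1/9)(1/9)(8/9)(1/9) = 0.0012193; P(data | r = 3) = (3/9)(3/9)(6/9)(3/9) = 0.024691; P(data | r = 5) = (5/9)(5/9)(4/9)(5/9) = 0.076208; P(data | r = 6) = (6/9)(6/9)(3/9)(6/9) = 0.098765; P(data | r = 7) = (7/9)(7/9)(2/9)(7/9) = 0.10456; P(data | r = 8) = (8/9)(8/9)(1/9)(8/9) = 0.078037.
Weighting by the prior gives 1/6 · 0.0012193 = 0.00020322, 1/6 · 0.024691 = 0.0041152, 1/6 · 0.076208 = 0.012701, 1/6 · 0.098765 = 0.016461, 1/6 · 0.10456 = 0.017426, 1/6 · 0.078037 = 0.013006; with total 0.063913.
Normalising, the posterior is P(r = 1 | data) = 0.0031797, P(r = 3 | data) = 0.064388, P(r = 5 | data) = 0.19873, P(r = 6 | data) = 0.25755, P(r = 7 | data) = 0.27266, P(r = 8 | data) = 0.2035.
So P(red next | data) = Σ P(red next | H) P(H | data) = (8/9)(0.0031797) + (2/3)(0.064388) + (4/9)(0.19873) + (1/3)(0.25755) + (2/9)(0.27266) + (1/9)(0.2035) = 0.30313.

0.303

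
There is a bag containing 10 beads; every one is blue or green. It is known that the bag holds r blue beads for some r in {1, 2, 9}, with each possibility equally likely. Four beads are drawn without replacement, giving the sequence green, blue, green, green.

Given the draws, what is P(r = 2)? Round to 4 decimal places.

Compute the likelihood of the observed sequence for each case: P(data | r = 1) = (9/10)(1/9)(8/8)(7/7) = 1/10; P(data | r = 2) = (8/10)(2/9)(7/8)(6/7) = 2/15; P(data | r = 9) = (1/10)(9/9)(0/8) = 0.
Weighting by the prior gives 1/3 · 1/10 = 1/30, 1/3 · 2/15 = 2/45, 1/3 · 0 = 0; with total 7/90.
So P(r = 2 | data) = (2/45) / (7/90) = 4/7.

0.5714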